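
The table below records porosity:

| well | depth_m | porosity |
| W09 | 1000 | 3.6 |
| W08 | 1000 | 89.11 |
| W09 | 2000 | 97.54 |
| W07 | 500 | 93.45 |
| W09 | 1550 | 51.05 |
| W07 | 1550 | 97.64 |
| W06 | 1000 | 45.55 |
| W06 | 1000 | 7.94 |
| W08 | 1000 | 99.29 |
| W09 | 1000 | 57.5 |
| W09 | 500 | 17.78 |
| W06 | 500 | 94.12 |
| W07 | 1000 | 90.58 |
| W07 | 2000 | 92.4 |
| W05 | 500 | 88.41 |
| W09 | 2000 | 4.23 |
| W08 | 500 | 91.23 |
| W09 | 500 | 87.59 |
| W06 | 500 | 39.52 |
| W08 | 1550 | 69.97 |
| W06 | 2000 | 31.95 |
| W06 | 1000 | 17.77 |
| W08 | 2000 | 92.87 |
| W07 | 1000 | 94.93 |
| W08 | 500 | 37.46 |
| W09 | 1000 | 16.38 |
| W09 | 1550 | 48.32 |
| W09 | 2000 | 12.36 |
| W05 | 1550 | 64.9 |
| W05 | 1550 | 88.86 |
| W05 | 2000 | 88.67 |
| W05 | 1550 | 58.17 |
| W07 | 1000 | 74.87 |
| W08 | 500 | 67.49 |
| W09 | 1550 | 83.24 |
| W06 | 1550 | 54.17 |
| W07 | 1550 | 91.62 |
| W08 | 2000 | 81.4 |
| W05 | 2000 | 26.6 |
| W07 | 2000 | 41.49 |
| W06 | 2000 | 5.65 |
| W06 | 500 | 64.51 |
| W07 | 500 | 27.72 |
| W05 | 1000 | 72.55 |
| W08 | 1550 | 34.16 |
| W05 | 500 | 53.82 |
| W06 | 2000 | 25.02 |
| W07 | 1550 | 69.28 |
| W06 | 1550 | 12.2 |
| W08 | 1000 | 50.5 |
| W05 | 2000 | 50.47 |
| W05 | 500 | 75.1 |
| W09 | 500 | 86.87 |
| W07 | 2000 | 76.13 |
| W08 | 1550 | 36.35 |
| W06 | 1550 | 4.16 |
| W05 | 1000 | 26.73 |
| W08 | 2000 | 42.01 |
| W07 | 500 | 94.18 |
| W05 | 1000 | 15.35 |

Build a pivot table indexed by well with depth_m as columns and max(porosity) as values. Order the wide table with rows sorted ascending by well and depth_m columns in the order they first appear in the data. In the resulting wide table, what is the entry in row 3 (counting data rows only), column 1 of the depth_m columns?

94.93

With rows sorted ascending by well, row 3 is well=W07. depth_m columns in first-appearance order: 1000, 2000, 500, 1550; column 1 is 1000.
Long rows with well=W07, depth_m=1000: max(90.58, 94.93, 74.87) = 94.93.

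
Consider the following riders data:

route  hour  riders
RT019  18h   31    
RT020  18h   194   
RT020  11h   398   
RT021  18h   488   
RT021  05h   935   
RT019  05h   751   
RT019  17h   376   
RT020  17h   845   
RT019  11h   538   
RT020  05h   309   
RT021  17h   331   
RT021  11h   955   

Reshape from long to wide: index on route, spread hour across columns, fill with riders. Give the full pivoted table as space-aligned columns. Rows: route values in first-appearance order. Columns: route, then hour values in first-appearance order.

route  18h  11h  05h  17h
RT019  31   538  751  376
RT020  194  398  309  845
RT021  488  955  935  331

Columns: route plus the 4 distinct hour values (18h, 11h, 05h, 17h).
For example, row RT019 column 18h takes riders=31 from the long row (RT019, 18h).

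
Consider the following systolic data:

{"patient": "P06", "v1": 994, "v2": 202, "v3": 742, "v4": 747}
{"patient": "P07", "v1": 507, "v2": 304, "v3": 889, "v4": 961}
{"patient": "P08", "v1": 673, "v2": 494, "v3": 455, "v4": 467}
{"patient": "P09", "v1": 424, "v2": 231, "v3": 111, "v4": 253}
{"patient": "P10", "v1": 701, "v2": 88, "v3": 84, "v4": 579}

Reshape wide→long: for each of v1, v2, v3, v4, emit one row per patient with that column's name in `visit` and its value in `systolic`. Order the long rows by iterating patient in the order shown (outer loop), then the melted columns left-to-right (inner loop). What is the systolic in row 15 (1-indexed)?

20 rows total (5 × 4). Row 15: index ⌊(15-1)/4⌋ = 3 into patient → P09; (15-1) mod 4 = 2 into the melted columns → v3.
So row 15 is (P09, v3, 111); systolic = 111.

111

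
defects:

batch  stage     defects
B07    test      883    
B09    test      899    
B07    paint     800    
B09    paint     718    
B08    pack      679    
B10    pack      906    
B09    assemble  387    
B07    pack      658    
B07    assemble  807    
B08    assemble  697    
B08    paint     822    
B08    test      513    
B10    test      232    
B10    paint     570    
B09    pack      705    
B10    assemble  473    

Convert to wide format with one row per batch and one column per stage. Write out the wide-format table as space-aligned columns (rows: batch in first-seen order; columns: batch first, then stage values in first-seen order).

batch  test  paint  pack  assemble
B07    883   800    658   807     
B09    899   718    705   387     
B08    513   822    679   697     
B10    232   570    906   473     

Columns: batch plus the 4 distinct stage values (test, paint, pack, assemble).
For example, row B07 column test takes defects=883 from the long row (B07, test).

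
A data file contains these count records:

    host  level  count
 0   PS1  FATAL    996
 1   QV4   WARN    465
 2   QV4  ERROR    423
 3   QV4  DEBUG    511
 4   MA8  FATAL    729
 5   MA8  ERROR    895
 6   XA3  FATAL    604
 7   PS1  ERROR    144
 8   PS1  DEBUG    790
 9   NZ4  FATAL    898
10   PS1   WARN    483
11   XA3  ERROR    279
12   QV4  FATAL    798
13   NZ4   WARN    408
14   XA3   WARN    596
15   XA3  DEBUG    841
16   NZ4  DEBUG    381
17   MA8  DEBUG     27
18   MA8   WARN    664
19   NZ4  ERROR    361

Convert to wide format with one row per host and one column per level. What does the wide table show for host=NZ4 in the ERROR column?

361

Wide layout: rows indexed by host, columns are the 4 distinct level values (FATAL, WARN, ERROR, DEBUG).
Cell (host=NZ4, level=ERROR) draws from the long row where host=NZ4 and level=ERROR, which has count=361.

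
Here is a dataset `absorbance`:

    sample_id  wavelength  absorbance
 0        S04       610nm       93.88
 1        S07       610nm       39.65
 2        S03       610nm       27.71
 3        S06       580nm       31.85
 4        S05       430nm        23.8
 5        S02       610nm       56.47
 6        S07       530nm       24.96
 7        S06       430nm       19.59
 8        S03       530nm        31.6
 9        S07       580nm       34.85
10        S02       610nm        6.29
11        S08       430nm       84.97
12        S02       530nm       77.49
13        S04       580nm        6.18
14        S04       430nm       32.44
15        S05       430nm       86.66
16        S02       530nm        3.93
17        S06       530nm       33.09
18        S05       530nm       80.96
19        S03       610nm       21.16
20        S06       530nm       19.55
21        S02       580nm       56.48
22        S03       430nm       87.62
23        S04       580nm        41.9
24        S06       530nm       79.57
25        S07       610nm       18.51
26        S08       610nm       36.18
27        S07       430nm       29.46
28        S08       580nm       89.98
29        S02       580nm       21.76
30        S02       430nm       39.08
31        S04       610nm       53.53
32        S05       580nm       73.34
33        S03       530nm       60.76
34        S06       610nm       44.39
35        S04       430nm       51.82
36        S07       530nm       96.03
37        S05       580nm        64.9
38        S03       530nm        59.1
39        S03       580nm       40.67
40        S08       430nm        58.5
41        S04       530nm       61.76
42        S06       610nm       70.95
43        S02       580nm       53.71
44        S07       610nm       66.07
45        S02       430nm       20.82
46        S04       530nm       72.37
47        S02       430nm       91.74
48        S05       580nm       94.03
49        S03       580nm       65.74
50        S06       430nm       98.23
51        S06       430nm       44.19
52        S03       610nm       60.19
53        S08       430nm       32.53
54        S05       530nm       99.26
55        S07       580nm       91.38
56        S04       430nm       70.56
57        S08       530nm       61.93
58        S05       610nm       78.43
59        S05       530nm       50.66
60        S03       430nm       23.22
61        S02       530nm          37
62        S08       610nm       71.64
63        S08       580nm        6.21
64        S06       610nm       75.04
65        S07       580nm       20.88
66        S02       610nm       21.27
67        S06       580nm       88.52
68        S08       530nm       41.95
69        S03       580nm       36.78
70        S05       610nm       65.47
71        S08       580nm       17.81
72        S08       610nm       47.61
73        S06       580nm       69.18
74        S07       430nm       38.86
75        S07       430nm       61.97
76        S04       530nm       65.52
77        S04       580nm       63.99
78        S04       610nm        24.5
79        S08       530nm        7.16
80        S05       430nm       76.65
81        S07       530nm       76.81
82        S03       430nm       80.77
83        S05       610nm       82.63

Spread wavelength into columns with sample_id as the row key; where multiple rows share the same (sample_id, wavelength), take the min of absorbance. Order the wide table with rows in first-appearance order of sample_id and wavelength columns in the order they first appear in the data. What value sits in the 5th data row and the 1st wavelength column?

65.47

With rows in first-appearance order of sample_id, row 5 is sample_id=S05. wavelength columns in first-appearance order: 610nm, 580nm, 430nm, 530nm; column 1 is 610nm.
Long rows with sample_id=S05, wavelength=610nm: min(78.43, 65.47, 82.63) = 65.47.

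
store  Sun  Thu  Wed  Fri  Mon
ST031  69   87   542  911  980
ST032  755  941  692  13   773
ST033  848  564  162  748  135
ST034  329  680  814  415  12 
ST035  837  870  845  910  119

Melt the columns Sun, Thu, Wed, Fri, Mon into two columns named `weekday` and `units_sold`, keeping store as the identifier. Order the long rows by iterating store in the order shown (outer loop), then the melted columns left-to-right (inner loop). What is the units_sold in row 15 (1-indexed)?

135

25 rows total (5 × 5). Row 15: index ⌊(15-1)/5⌋ = 2 into store → ST033; (15-1) mod 5 = 4 into the melted columns → Mon.
So row 15 is (ST033, Mon, 135); units_sold = 135.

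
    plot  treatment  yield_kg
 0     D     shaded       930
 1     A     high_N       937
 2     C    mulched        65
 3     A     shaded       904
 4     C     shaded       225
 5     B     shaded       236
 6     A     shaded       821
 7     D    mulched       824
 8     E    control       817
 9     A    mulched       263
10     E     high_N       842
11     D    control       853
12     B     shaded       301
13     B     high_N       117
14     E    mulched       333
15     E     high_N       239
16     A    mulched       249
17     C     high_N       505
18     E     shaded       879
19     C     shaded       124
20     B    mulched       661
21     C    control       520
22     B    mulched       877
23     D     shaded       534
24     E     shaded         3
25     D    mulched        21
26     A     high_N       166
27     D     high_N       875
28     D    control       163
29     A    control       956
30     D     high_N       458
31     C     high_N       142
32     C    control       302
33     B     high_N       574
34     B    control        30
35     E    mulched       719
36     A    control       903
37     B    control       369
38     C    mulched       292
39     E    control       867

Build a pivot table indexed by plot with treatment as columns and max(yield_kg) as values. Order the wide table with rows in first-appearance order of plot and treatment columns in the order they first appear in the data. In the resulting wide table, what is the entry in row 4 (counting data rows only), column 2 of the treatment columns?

574

With rows in first-appearance order of plot, row 4 is plot=B. treatment columns in first-appearance order: shaded, high_N, mulched, control; column 2 is high_N.
Long rows with plot=B, treatment=high_N: max(117, 574) = 574.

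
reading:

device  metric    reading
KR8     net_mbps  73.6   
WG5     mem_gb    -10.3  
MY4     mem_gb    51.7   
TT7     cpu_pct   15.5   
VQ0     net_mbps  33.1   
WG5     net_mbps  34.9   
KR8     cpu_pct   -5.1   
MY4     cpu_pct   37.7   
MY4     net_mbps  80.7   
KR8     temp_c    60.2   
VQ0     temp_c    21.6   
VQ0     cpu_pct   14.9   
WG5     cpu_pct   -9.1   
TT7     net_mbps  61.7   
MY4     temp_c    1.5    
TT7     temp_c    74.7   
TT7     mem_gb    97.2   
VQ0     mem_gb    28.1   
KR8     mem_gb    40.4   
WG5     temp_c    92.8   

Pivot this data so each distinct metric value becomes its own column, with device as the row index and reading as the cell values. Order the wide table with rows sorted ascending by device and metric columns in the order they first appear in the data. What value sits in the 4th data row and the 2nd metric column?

28.1

With rows sorted ascending by device, row 4 is device=VQ0. metric columns in first-appearance order: net_mbps, mem_gb, cpu_pct, temp_c; column 2 is mem_gb.
Long rows with device=VQ0, metric=mem_gb: reading = 28.1.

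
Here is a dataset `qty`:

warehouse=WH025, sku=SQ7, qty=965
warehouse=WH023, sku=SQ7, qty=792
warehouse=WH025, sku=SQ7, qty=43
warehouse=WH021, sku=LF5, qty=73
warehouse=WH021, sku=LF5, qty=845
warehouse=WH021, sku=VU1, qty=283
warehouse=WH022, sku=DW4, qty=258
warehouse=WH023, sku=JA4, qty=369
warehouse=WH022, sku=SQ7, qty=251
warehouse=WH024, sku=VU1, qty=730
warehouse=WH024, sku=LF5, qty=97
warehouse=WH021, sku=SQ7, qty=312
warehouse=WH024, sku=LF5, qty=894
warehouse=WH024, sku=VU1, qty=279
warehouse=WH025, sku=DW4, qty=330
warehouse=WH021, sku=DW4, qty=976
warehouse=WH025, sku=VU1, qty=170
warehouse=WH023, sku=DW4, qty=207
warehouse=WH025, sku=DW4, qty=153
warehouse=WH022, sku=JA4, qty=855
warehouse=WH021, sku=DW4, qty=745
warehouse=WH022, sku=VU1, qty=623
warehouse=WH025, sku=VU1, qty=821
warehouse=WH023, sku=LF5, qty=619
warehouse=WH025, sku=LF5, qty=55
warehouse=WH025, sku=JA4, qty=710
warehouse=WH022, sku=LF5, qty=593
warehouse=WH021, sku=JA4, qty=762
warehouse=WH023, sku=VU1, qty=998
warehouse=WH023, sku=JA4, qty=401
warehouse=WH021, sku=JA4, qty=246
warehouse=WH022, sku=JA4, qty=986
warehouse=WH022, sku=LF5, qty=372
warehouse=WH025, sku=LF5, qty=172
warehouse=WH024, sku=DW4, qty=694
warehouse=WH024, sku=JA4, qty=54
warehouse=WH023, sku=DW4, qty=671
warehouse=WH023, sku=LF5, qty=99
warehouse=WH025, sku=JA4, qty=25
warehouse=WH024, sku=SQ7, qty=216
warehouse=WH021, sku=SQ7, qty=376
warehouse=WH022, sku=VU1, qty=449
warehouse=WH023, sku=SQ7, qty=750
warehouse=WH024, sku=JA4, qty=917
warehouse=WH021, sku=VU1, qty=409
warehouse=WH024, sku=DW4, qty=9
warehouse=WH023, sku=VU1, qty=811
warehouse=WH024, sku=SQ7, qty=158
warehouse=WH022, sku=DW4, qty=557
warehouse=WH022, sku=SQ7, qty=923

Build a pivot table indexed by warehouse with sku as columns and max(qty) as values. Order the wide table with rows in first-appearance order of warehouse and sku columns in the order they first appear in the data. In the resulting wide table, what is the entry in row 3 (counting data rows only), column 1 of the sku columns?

376

With rows in first-appearance order of warehouse, row 3 is warehouse=WH021. sku columns in first-appearance order: SQ7, LF5, VU1, DW4, JA4; column 1 is SQ7.
Long rows with warehouse=WH021, sku=SQ7: max(312, 376) = 376.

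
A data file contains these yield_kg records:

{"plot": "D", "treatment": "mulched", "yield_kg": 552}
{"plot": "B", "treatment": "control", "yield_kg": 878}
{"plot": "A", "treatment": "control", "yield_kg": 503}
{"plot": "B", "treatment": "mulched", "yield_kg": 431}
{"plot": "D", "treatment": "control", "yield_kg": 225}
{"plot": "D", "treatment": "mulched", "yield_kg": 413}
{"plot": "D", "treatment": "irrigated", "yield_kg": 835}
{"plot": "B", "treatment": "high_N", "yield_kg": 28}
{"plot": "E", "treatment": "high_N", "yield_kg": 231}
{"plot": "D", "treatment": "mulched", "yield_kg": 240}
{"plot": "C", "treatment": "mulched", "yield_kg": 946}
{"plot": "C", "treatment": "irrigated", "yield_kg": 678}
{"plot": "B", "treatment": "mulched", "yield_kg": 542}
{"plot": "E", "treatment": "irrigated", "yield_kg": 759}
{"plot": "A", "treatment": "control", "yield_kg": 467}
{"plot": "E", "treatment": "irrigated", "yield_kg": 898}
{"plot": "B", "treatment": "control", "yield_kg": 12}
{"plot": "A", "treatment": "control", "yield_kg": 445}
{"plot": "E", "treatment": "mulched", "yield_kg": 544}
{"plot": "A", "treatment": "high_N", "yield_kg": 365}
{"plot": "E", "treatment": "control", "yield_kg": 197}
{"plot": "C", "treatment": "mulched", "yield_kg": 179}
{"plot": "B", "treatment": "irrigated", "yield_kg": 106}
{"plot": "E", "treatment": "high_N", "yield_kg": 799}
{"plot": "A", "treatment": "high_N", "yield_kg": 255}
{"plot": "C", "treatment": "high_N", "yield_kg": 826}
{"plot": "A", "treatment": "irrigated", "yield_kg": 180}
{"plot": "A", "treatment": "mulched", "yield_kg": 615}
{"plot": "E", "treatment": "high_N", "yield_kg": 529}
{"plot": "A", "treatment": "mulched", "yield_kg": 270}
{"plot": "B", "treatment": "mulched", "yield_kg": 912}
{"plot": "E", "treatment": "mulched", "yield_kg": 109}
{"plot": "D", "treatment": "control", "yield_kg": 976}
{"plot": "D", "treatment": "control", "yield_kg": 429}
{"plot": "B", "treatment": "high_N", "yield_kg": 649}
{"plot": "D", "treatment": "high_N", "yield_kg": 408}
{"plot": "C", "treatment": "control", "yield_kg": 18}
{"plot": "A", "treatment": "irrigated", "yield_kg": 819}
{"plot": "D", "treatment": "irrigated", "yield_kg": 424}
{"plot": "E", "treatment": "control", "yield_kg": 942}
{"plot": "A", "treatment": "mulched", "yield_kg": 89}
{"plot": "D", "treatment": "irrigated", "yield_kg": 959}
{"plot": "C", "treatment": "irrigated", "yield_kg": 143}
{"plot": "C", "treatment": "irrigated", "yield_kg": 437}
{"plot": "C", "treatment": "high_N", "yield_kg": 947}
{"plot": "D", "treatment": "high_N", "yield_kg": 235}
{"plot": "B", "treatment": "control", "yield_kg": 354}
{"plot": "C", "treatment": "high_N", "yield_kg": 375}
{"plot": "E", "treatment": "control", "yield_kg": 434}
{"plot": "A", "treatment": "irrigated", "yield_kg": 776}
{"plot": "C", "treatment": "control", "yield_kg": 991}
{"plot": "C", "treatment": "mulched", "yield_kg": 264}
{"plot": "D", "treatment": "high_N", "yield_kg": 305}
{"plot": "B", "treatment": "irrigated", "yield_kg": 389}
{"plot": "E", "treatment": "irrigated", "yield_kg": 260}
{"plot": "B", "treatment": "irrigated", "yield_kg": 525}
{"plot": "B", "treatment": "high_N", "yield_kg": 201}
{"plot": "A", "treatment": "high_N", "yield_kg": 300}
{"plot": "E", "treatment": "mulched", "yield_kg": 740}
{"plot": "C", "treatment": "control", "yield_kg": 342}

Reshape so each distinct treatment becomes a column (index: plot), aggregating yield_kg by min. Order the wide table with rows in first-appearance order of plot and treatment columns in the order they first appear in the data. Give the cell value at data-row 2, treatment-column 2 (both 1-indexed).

12

With rows in first-appearance order of plot, row 2 is plot=B. treatment columns in first-appearance order: mulched, control, irrigated, high_N; column 2 is control.
Long rows with plot=B, treatment=control: min(878, 12, 354) = 12.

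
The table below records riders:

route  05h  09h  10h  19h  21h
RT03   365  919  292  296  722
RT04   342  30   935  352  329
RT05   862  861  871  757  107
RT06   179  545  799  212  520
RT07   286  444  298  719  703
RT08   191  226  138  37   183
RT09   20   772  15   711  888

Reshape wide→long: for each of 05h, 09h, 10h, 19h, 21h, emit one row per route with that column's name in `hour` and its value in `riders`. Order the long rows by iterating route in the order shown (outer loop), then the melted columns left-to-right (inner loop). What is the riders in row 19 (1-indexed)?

35 rows total (7 × 5). Row 19: index ⌊(19-1)/5⌋ = 3 into route → RT06; (19-1) mod 5 = 3 into the melted columns → 19h.
So row 19 is (RT06, 19h, 212); riders = 212.

212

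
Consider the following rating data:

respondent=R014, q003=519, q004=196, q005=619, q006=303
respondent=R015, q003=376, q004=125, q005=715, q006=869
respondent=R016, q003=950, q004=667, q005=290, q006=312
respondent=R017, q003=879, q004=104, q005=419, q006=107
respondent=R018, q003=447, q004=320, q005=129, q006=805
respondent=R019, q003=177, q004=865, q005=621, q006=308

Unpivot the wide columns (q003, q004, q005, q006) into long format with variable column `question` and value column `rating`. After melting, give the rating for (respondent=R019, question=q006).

Unpivoting turns each (respondent, wide-column) pair into one long row.
The wide cell at row R019, column q006 holds 308, so the long row (R019, q006) has rating=308.

308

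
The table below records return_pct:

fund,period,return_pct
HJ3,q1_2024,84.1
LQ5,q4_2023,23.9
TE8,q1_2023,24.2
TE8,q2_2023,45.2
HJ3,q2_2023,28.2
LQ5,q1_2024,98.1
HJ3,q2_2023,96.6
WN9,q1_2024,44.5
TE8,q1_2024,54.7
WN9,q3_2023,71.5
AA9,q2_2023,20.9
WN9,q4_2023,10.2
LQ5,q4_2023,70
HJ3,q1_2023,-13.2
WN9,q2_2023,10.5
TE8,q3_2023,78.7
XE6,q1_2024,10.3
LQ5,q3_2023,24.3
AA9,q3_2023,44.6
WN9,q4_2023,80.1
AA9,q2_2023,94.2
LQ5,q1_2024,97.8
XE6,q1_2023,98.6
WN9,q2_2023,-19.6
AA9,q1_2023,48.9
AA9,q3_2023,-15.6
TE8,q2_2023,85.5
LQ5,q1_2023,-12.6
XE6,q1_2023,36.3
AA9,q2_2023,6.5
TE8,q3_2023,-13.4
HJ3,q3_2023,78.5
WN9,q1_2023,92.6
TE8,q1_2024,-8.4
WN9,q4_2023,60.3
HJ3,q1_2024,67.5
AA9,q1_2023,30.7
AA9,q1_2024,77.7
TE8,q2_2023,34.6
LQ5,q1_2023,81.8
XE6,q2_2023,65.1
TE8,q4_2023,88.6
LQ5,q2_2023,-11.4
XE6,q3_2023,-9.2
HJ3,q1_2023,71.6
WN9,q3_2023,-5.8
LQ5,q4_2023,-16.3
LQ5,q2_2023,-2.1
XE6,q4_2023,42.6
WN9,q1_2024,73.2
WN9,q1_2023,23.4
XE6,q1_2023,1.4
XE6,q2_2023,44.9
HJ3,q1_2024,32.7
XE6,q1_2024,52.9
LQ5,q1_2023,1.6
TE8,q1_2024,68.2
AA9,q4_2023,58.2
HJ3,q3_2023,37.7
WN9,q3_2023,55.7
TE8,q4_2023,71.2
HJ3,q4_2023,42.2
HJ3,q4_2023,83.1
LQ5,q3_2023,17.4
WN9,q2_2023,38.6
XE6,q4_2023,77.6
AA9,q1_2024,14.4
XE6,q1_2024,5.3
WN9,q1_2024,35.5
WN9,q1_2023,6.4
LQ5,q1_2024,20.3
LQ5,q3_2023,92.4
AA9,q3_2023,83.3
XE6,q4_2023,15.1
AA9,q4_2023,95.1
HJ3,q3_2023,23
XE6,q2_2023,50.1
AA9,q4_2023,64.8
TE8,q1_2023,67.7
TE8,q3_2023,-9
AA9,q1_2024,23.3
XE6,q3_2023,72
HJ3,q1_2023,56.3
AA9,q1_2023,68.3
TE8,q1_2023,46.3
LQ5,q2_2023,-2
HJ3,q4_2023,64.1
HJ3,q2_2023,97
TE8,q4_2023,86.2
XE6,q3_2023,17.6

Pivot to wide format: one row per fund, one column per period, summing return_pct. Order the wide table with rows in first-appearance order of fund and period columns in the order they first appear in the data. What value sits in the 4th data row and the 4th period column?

With rows in first-appearance order of fund, row 4 is fund=WN9. period columns in first-appearance order: q1_2024, q4_2023, q1_2023, q2_2023, q3_2023; column 4 is q2_2023.
Long rows with fund=WN9, period=q2_2023: 10.5 + -19.6 + 38.6 = 29.5.

29.5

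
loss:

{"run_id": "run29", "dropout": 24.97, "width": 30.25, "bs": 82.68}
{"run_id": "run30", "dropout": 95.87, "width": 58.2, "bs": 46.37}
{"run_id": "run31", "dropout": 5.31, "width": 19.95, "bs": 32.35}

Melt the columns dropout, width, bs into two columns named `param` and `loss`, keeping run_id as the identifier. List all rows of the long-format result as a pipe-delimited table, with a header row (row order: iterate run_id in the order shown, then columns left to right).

Each (run_id, column) pair becomes one row: 3 × 3 = 9 rows.
For example, (run29, dropout) → loss=24.97.

| run_id | param | loss |
| run29 | dropout | 24.97 |
| run29 | width | 30.25 |
| run29 | bs | 82.68 |
| run30 | dropout | 95.87 |
| run30 | width | 58.2 |
| run30 | bs | 46.37 |
| run31 | dropout | 5.31 |
| run31 | width | 19.95 |
| run31 | bs | 32.35 |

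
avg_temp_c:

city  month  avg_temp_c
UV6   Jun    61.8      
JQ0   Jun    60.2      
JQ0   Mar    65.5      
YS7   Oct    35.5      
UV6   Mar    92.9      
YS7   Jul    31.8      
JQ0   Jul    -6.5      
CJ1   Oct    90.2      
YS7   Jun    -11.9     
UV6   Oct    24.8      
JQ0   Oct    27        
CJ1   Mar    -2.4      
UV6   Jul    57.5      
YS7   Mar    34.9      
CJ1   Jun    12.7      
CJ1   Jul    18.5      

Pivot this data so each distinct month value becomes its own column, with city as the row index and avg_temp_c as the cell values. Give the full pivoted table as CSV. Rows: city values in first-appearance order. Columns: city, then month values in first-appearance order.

city,Jun,Mar,Oct,Jul
UV6,61.8,92.9,24.8,57.5
JQ0,60.2,65.5,27,-6.5
YS7,-11.9,34.9,35.5,31.8
CJ1,12.7,-2.4,90.2,18.5

Columns: city plus the 4 distinct month values (Jun, Mar, Oct, Jul).
For example, row UV6 column Jun takes avg_temp_c=61.8 from the long row (UV6, Jun).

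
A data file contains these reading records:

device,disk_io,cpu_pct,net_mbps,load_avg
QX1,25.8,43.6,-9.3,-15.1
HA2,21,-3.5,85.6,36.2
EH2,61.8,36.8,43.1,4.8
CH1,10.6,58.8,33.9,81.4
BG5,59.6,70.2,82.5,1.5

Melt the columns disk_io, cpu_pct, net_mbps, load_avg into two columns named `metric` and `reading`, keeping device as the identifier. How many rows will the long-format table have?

5 device values × 4 melted columns = 20 rows.

20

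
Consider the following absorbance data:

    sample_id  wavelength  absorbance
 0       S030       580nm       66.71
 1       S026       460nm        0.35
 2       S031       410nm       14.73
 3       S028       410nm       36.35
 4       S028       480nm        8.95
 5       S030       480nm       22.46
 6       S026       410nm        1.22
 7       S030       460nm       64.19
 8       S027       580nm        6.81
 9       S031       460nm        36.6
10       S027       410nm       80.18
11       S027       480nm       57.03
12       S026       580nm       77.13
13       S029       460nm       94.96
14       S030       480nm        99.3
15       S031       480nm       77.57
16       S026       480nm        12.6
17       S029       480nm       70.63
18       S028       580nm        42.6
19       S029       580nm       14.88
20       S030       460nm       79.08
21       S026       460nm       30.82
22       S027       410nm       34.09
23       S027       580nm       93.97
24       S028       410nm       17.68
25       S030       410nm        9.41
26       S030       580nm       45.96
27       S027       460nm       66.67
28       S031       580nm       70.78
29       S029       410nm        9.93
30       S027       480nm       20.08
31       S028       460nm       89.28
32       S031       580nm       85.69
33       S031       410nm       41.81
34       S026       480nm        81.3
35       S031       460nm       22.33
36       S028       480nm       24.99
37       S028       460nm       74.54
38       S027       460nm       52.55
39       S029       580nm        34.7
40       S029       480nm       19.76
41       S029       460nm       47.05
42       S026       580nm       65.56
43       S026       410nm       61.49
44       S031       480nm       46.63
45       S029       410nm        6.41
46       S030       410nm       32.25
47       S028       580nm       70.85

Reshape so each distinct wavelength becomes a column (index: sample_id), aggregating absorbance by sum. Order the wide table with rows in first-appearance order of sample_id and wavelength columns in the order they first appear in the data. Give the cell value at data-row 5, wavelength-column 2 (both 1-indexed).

119.22

With rows in first-appearance order of sample_id, row 5 is sample_id=S027. wavelength columns in first-appearance order: 580nm, 460nm, 410nm, 480nm; column 2 is 460nm.
Long rows with sample_id=S027, wavelength=460nm: 66.67 + 52.55 = 119.22.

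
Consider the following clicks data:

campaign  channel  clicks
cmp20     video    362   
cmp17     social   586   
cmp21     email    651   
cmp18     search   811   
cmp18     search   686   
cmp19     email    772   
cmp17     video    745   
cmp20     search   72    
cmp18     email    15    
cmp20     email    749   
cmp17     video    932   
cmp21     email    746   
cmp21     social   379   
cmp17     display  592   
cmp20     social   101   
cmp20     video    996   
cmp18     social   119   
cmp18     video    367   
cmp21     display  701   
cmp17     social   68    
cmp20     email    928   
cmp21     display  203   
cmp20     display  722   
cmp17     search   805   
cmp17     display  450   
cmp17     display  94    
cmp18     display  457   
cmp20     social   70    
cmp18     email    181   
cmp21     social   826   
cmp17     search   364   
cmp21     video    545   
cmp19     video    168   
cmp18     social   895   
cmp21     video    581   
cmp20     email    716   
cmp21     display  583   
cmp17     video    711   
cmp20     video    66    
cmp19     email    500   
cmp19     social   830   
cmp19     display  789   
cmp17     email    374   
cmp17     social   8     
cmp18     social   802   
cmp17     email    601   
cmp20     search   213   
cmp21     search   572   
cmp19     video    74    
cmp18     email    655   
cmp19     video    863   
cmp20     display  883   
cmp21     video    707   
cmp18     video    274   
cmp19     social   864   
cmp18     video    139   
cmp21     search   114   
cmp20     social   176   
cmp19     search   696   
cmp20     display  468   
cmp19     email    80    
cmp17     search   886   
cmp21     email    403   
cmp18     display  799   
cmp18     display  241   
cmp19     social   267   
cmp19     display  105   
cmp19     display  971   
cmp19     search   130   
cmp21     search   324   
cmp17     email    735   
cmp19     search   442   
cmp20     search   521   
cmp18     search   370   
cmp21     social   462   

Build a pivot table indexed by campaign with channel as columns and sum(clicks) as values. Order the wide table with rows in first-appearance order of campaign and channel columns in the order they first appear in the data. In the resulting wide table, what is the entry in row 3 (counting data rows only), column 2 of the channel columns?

1667

With rows in first-appearance order of campaign, row 3 is campaign=cmp21. channel columns in first-appearance order: video, social, email, search, display; column 2 is social.
Long rows with campaign=cmp21, channel=social: 379 + 826 + 462 = 1667.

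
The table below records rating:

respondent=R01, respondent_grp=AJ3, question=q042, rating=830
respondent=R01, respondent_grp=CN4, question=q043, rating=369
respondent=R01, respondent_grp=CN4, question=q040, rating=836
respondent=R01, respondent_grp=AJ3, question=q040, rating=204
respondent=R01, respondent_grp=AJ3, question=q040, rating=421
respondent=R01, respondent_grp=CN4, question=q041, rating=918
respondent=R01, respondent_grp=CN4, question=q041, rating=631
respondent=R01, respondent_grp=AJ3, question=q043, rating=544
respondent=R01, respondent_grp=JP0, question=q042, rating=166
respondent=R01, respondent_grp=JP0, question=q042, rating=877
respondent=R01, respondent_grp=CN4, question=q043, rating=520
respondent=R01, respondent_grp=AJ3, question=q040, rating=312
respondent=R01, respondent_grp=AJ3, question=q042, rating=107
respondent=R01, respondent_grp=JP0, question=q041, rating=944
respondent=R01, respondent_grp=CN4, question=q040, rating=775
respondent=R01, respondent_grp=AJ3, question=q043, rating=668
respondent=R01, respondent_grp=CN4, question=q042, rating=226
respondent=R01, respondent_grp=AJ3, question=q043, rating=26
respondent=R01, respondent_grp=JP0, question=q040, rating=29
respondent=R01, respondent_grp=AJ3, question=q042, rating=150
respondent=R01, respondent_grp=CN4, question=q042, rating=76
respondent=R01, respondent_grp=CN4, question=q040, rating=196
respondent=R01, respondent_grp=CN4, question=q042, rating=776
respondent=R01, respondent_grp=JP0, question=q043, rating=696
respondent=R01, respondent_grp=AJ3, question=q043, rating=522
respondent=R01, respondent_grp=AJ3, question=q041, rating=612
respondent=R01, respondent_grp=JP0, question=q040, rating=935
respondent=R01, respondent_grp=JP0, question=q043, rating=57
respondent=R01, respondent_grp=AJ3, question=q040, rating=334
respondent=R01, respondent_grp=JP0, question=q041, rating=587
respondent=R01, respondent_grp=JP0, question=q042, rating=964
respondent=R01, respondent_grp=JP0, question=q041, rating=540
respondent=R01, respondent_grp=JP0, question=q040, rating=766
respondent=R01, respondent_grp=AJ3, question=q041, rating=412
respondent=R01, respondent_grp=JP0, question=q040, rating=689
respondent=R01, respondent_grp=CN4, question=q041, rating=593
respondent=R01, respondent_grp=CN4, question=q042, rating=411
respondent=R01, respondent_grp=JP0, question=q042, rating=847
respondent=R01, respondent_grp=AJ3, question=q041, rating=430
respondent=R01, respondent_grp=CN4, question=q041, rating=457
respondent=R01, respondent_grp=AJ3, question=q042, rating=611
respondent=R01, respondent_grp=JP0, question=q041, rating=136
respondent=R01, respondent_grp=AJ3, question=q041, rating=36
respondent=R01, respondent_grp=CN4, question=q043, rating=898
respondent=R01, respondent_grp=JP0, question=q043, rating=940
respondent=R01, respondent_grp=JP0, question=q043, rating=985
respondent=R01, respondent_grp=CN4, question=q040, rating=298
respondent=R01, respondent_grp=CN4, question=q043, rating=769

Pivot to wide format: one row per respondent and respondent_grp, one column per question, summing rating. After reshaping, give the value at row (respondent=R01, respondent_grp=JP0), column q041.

Rows with respondent=R01, respondent_grp=JP0 and question=q041: rating values are 944, 587, 540, 136.
944 + 587 + 540 + 136 = 2207.

2207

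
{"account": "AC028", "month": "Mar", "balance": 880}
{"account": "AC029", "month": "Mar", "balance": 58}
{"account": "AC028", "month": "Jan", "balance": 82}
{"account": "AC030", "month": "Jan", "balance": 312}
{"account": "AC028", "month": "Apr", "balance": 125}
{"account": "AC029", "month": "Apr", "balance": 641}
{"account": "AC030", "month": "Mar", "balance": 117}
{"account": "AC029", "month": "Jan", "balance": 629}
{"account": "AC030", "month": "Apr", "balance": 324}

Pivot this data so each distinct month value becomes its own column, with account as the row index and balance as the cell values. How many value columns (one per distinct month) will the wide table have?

3 distinct month values: Jan, Mar, Apr.

3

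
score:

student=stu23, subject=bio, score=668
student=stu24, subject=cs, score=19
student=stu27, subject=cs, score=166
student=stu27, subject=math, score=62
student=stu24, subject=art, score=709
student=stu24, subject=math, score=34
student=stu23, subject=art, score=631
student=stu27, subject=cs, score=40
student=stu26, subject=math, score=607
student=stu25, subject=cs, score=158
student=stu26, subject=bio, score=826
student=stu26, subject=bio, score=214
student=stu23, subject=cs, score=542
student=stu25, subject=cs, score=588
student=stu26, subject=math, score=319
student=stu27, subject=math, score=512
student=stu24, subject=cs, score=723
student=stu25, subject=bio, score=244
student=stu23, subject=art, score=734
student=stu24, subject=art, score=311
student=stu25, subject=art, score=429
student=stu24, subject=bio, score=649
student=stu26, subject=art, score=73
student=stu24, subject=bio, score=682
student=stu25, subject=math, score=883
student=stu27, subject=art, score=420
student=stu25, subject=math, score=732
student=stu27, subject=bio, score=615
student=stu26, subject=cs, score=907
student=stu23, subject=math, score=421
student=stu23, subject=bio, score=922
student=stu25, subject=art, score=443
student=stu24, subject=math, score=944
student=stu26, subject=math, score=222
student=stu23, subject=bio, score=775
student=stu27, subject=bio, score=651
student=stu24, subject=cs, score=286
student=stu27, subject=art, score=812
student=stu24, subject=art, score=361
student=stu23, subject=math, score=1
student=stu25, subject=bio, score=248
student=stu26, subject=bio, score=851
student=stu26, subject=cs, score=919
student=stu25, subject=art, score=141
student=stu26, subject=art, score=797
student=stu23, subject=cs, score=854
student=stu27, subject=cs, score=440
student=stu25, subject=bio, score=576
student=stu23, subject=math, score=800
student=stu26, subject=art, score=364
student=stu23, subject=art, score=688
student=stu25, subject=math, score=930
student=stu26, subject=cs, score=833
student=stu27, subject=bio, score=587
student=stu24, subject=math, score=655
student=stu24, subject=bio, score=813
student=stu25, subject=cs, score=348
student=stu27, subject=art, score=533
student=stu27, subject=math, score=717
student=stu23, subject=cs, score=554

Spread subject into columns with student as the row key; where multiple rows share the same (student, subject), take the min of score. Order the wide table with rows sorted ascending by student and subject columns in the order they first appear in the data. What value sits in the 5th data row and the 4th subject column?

420

With rows sorted ascending by student, row 5 is student=stu27. subject columns in first-appearance order: bio, cs, math, art; column 4 is art.
Long rows with student=stu27, subject=art: min(420, 812, 533) = 420.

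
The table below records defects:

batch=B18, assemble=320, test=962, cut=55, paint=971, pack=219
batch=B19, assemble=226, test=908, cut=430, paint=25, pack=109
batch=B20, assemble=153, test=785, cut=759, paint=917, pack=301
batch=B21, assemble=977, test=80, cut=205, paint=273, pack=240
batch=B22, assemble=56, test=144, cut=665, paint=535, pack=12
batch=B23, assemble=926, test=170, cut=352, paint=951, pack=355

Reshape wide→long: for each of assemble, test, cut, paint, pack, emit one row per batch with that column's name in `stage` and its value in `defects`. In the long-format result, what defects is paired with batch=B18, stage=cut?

55

Unpivoting turns each (batch, wide-column) pair into one long row.
The wide cell at row B18, column cut holds 55, so the long row (B18, cut) has defects=55.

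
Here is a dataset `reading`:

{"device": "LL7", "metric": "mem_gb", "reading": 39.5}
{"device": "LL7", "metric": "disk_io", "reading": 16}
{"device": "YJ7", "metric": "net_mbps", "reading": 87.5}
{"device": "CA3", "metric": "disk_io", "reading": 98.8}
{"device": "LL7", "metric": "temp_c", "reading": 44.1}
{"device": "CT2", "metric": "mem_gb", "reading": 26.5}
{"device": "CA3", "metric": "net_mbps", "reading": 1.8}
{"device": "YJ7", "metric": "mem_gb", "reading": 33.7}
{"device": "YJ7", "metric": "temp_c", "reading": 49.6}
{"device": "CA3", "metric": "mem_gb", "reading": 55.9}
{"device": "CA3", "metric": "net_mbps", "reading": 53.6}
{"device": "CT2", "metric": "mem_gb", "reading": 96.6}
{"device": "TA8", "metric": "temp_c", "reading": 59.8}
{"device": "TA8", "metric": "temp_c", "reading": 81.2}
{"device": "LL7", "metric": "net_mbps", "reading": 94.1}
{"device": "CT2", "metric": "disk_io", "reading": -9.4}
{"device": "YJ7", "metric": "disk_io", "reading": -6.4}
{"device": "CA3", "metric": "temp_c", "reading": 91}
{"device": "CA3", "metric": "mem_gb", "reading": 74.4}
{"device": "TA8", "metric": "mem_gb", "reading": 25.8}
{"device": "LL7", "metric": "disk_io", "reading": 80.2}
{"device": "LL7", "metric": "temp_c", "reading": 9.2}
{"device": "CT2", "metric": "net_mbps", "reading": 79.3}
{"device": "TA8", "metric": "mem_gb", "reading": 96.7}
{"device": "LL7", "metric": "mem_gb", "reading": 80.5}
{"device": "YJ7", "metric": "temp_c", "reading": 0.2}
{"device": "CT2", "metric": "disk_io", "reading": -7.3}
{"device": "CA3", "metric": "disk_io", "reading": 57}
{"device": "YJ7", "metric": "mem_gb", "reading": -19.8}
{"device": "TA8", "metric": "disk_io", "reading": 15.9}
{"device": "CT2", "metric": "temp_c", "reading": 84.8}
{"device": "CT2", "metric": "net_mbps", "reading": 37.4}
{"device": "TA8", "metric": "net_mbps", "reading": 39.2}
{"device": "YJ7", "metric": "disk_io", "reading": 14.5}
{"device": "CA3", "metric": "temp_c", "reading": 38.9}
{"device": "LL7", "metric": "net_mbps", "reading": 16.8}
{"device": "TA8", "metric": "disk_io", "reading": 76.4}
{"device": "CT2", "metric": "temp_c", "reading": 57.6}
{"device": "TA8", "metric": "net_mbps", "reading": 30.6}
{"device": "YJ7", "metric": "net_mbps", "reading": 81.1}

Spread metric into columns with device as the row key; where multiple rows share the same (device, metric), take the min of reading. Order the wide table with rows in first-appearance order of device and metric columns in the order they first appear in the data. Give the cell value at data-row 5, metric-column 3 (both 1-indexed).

With rows in first-appearance order of device, row 5 is device=TA8. metric columns in first-appearance order: mem_gb, disk_io, net_mbps, temp_c; column 3 is net_mbps.
Long rows with device=TA8, metric=net_mbps: min(39.2, 30.6) = 30.6.

30.6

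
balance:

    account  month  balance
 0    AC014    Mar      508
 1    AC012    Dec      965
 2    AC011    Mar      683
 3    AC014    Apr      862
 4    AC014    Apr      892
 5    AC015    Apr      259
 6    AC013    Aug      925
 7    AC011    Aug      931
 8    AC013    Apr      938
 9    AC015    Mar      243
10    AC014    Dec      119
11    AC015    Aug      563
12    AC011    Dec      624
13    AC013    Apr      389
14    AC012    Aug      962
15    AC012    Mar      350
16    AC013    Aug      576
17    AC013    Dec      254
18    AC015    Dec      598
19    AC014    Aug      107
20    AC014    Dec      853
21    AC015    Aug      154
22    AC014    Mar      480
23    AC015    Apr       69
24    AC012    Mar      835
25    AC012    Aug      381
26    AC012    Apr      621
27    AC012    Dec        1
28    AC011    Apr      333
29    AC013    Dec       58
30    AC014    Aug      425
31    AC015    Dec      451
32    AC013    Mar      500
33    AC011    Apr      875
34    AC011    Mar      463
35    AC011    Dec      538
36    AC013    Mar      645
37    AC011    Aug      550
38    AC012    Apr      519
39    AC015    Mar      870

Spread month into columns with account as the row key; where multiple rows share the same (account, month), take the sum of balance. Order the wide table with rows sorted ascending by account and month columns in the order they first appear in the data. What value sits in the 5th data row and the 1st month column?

1113

With rows sorted ascending by account, row 5 is account=AC015. month columns in first-appearance order: Mar, Dec, Apr, Aug; column 1 is Mar.
Long rows with account=AC015, month=Mar: 243 + 870 = 1113.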